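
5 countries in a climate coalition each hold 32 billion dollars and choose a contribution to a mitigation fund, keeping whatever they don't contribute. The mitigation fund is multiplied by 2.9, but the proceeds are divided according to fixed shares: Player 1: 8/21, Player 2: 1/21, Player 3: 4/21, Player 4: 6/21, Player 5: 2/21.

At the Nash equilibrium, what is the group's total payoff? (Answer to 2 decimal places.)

Player j's private return per contributed unit is 2.9 × (j's share). Contributing is weakly dominant for j when that share is at least 1/2.9 = 0.3448, and contributing 0 is dominant otherwise.
Player 1 alone (share 8/21) is above the threshold, contributing 32; the remaining 4 contribute 0. Total contributed: 32.
The mitigation fund pays out 2.9 × 32 = 92.80 in total (split across the unequal shares, but the aggregate is all that matters for the group sum).
The 4 free-riders keep 32 each, adding 128. Group total = 128 + 92.80 = 220.80.

220.80 billion dollars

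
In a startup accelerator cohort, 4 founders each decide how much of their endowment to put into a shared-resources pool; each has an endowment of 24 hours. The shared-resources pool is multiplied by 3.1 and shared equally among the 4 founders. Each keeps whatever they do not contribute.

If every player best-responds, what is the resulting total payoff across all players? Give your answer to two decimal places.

Each contributed unit returns 3.1/4 = 0.7750 to its contributor — below 1 — so contributing 0 is dominant for every player. At the Nash equilibrium everyone keeps their 24, and the group total is 4 × 24 = 96.

96.00 hours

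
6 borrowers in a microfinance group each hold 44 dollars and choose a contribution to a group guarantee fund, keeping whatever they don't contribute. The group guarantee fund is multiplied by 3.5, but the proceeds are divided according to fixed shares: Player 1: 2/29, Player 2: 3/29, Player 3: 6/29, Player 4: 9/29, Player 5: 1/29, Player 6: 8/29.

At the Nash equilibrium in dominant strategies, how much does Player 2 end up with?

A player with share s gets back 3.5·s per unit contributed, so full contribution is dominant for anyone with s > 1/3.5 = 0.2857 and zero contribution is dominant for anyone below.
The only share above 0.2857 is Player 4's 9/29, contributing 44; the remaining 5 contribute 0. Total contributed: 44.
Player 2 keeps 44 and receives 3.5 × 44 × 3/29 = 15.93 from the group guarantee fund, for a payoff of 59.93.

59.93 dollars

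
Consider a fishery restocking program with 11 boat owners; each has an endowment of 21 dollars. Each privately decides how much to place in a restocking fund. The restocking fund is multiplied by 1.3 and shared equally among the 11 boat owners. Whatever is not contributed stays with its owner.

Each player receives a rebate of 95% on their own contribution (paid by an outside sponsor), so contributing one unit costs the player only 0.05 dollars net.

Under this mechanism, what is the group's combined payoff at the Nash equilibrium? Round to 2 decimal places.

519.75 dollars

With the mechanism, a contributed unit returns (1.3/11) / 0.05 = 2.3636 per unit of net cost to the contributor — now above 1 — so contributing fully is weakly dominant for every player.
At the Nash equilibrium everyone contributes 21. Group total payoff = 11 × (21 × 0.95 + 1.3 × 21) = 519.75.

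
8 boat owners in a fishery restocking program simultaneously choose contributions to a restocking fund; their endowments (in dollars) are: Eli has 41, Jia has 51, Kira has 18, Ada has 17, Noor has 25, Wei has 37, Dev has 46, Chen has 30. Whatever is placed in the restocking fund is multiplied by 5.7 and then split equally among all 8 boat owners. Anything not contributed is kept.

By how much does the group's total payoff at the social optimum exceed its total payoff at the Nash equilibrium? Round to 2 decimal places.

1245.50 dollars

The private return per contributed unit is 5.7/8 = 0.7125 < 1 for every player regardless of endowment, so the Nash equilibrium is zero contribution and the group total is Σ E_j = 41 + 51 + 18 + 17 + 25 + 37 + 46 + 30 = 265.
Each contributed unit returns 5.700 to the group, so the social optimum is full contribution by everyone: group total = 5.700 × 265 = 1510.50.
Efficiency loss = (5.700 − 1) × 265 = 1245.50.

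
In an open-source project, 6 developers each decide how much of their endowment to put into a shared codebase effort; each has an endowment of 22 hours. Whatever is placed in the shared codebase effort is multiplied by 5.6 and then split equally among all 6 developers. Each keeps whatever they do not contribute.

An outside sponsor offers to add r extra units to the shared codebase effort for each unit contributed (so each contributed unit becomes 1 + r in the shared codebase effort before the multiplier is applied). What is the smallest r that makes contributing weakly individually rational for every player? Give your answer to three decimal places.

With matching at rate r, one contributed unit becomes (1 + r) in the shared codebase effort and returns 5.6 × (1 + r) / 6 to the contributor.
Setting this equal to 1: 1 + r = 6/5.6 = 1.0714.
So the minimum matching rate is r = 1.0714 − 1 = 0.071.

0.071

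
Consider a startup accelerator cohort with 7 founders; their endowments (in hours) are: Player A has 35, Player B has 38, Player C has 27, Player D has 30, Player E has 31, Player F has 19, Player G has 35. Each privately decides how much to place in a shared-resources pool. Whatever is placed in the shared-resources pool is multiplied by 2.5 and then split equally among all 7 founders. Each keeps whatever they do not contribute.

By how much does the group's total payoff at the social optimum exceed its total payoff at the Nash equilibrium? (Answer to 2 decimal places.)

322.50 hours

The private return per contributed unit is 2.5/7 = 0.3571 < 1 for every player regardless of endowment, so the Nash equilibrium is zero contribution and the group total is Σ E_j = 35 + 38 + 27 + 30 + 31 + 19 + 35 = 215.
Each contributed unit returns 2.500 to the group, so the social optimum is full contribution by everyone: group total = 2.500 × 215 = 537.50.
Efficiency loss = (2.500 − 1) × 215 = 322.50.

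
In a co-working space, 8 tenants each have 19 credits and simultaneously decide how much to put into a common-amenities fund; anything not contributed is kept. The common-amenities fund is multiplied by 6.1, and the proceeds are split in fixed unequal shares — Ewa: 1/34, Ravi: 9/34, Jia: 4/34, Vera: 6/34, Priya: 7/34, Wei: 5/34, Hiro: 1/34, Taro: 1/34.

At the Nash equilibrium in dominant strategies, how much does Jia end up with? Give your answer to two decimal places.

Each unit j contributes comes back to j as 6.1 × (j's share), so j prefers to contribute only if that share exceeds 1/6.1 = 0.1639; otherwise keeping the unit dominates.
The shares above 0.1639 belong to Ravi, Vera and Priya, contributing 19 each; the remaining 5 contribute 0. Total contributed: 57.
Jia keeps 19 and receives 6.1 × 57 × 4/34 = 40.91 from the common-amenities fund, for a payoff of 59.91.

59.91 credits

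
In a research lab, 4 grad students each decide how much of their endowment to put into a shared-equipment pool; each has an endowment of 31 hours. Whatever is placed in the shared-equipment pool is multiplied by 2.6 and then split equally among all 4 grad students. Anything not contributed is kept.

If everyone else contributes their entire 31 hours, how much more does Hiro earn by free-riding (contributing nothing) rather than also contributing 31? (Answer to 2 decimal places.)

10.85 hours

Switching from a contribution of 31 to 0 lets Hiro keep an extra 31 hours, but lowers the shared-equipment pool by 31, which costs Hiro their own share of that drop: 2.6/4 × 31 = 20.15.
Net gain = 31 − 20.15 = 10.85. The private return per contributed unit (0.6500) is below 1, so free-riding is indeed the best response regardless of what the others do.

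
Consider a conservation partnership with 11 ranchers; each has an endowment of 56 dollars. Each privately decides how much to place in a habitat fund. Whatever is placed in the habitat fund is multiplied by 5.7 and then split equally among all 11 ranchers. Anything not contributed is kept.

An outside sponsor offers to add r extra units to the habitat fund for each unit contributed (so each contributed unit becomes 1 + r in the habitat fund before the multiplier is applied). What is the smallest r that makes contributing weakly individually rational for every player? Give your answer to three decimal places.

With matching at rate r, one contributed unit becomes (1 + r) in the habitat fund and returns 5.7 × (1 + r) / 11 to the contributor.
Setting this equal to 1: 1 + r = 11/5.7 = 1.9298.
So the minimum matching rate is r = 1.9298 − 1 = 0.930.

0.930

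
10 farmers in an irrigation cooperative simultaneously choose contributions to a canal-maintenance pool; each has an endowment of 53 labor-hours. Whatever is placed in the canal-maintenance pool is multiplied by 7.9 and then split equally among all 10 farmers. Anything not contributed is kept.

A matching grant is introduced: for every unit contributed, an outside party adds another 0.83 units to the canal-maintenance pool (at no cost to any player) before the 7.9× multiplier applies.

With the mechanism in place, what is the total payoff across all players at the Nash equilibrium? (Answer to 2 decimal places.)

7662.21 labor-hours

The effective private return per unit is now 7.9 × 1.83 / 10 = 1.4457 > 1, so every player's dominant strategy flips to full contribution.
At the Nash equilibrium everyone contributes 53. Group total payoff = 7.9 × 1.83 × 530 = 7662.21.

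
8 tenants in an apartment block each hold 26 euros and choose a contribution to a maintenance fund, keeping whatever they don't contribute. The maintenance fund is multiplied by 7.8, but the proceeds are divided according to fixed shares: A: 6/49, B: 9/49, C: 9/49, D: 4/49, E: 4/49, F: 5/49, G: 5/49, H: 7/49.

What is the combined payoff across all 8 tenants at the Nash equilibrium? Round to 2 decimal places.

Each unit j contributes comes back to j as 7.8 × (j's share), so j prefers to contribute only if that share exceeds 1/7.8 = 0.1282; otherwise keeping the unit dominates.
B, C and H clear that bar, contributing 26 each; the remaining 5 contribute 0. Total contributed: 78.
The maintenance fund pays out 7.8 × 78 = 608.40 in total (split across the unequal shares, but the aggregate is all that matters for the group sum).
The 5 free-riders keep 26 each, adding 130. Group total = 130 + 608.40 = 738.40.

738.40 euros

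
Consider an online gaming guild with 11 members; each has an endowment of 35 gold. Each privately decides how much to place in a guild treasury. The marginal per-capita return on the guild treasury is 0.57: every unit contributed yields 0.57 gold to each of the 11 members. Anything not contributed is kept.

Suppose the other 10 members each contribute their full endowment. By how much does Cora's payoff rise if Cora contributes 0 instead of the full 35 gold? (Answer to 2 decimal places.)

15.05 gold

Switching from a contribution of 35 to 0 lets Cora keep an extra 35 gold, but lowers the guild treasury by 35, which costs Cora their own share of that drop: 0.57 × 35 = 19.95.
Net gain = 35 − 19.95 = 15.05. The private return per contributed unit (0.57) is below 1, so free-riding is indeed the best response regardless of what the others do.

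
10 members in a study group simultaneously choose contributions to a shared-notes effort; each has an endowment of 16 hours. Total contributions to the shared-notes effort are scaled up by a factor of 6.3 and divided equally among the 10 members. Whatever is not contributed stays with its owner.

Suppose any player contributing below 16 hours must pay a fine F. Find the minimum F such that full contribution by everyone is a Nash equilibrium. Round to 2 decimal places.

5.92 hours

Given the others contribute fully, the best deviation is to contribute 0 (any partial contribution still incurs the fine and gives up units whose private return 0.6300 is below 1).
Deviating from 16 to 0 saves 16 hours but forfeits the deviator's share of the drop in the shared-notes effort: 6.3/10 × 16 = 10.08.
So the deviation gain is 16 − 10.08 = 5.92, and the fine must be at least 5.92 hours to wipe it out.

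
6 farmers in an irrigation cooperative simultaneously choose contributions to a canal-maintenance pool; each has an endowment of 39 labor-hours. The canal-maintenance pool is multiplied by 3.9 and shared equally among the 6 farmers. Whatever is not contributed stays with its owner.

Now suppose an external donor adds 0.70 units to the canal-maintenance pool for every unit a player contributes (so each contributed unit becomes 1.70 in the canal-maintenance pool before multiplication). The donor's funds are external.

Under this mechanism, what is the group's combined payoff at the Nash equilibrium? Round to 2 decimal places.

1551.42 labor-hours

Under the mechanism each unit contributed yields 3.9 × 1.70 / 6 = 1.1050 back to its contributor per unit of net cost, which exceeds 1, making full contribution the dominant choice for everyone.
At the Nash equilibrium everyone contributes 39. Group total payoff = 3.9 × 1.70 × 234 = 1551.42.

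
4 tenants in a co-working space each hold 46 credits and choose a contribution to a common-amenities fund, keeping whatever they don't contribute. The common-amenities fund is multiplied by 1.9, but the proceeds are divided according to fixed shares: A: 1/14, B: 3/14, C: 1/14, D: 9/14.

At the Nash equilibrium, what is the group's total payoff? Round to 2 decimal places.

225.40 credits

For player j, contributing a unit is worthwhile iff 1.9 × (j's share) ≥ 1, i.e. iff j's share is at least 0.5263.
The only share above 0.5263 is D's 9/14, contributing 46; the remaining 3 contribute 0. Total contributed: 46.
The common-amenities fund pays out 1.9 × 46 = 87.40 in total (split across the unequal shares, but the aggregate is all that matters for the group sum).
The 3 free-riders keep 46 each, adding 138. Group total = 138 + 87.40 = 225.40.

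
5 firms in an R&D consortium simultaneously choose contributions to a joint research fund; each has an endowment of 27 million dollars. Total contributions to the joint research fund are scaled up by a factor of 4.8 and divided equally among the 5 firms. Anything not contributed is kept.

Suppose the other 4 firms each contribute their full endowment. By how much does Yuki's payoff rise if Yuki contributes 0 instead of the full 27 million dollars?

1.08 million dollars

Switching from a contribution of 27 to 0 lets Yuki keep an extra 27 million dollars, but lowers the joint research fund by 27, which costs Yuki their own share of that drop: 4.8/5 × 27 = 25.92.
Net gain = 27 − 25.92 = 1.08. The private return per contributed unit (0.9600) is below 1, so free-riding is indeed the best response regardless of what the others do.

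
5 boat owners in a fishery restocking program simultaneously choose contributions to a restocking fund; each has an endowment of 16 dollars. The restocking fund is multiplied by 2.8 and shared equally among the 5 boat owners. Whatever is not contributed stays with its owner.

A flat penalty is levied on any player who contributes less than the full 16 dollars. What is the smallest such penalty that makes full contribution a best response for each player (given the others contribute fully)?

7.04 dollars

Given the others contribute fully, the best deviation is to contribute 0 (any partial contribution still incurs the fine and gives up units whose private return 0.5600 is below 1).
Deviating from 16 to 0 saves 16 dollars but forfeits the deviator's share of the drop in the restocking fund: 2.8/5 × 16 = 8.96.
So the deviation gain is 16 − 8.96 = 7.04, and the fine must be at least 7.04 dollars to wipe it out.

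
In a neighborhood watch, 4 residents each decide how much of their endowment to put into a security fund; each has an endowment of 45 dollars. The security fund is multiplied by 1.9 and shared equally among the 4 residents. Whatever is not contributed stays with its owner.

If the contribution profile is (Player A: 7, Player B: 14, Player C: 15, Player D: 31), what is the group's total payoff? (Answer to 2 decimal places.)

240.30 dollars

Total contributed: 7 + 14 + 15 + 31 = 67; total kept: 4 × 45 − 67 = 113.
The security fund pays out 1.9 × 67 = 127.30 in aggregate.
Group total = 113 + 127.30 = 240.30.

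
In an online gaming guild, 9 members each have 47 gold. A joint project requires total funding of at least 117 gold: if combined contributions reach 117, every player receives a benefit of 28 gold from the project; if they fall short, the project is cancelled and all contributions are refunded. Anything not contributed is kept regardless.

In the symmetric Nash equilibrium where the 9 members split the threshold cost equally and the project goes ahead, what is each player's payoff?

62 gold

Equal share of the threshold: 117/9 = 13.
At this profile no one gains by cutting their contribution: any cut drops the total below 117, the project is cancelled, contributions are refunded, and the deviator ends with 47, which is less than 47 − 13 + 28 = 62. Contributing more than 13 just wastes the excess. So contributing exactly 13 is a best response.
Each player's payoff: 47 − 13 + 28 = 62.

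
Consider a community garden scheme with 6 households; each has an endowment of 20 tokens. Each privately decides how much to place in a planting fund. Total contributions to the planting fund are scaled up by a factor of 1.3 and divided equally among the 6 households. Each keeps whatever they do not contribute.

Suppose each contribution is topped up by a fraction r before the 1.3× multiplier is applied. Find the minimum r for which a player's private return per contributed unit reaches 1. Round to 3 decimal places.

With matching at rate r, one contributed unit becomes (1 + r) in the planting fund and returns 1.3 × (1 + r) / 6 to the contributor.
Setting this equal to 1: 1 + r = 6/1.3 = 4.6154.
So the minimum matching rate is r = 4.6154 − 1 = 3.615.

3.615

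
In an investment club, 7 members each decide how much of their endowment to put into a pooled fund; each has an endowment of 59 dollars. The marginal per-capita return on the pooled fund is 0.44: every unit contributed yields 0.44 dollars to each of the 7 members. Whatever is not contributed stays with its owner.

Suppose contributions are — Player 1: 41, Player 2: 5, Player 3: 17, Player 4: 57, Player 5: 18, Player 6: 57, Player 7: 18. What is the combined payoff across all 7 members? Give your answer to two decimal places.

856.04 dollars

Total contributed: 41 + 5 + 17 + 57 + 18 + 57 + 18 = 213; total kept: 7 × 59 − 213 = 200.
The pooled fund pays out 0.44 × 7 × 213 = 656.04 in aggregate.
Group total = 200 + 656.04 = 856.04.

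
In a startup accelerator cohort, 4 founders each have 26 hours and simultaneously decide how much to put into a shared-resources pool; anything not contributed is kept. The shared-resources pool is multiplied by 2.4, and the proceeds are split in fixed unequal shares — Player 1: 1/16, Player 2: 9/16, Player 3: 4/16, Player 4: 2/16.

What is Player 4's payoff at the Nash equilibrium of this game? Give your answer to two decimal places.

Each unit j contributes comes back to j as 2.4 × (j's share), so j prefers to contribute only if that share exceeds 1/2.4 = 0.4167; otherwise keeping the unit dominates.
The only share above 0.4167 is Player 2's 9/16, contributing 26; the remaining 3 contribute 0. Total contributed: 26.
Player 4 keeps 26 and receives 2.4 × 26 × 2/16 = 7.80 from the shared-resources pool, for a payoff of 33.80.

33.80 hours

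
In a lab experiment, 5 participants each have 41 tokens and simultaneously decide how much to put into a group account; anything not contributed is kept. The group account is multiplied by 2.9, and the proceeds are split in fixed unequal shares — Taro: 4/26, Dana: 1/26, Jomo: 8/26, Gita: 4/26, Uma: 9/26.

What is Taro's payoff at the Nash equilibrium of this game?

Player j's private return per contributed unit is 2.9 × (j's share). Contributing is weakly dominant for j when that share is at least 1/2.9 = 0.3448, and contributing 0 is dominant otherwise.
The only share above 0.3448 is Uma's 9/26, contributing 41; the remaining 4 contribute 0. Total contributed: 41.
Taro keeps 41 and receives 2.9 × 41 × 4/26 = 18.29 from the group account, for a payoff of 59.29.

59.29 tokens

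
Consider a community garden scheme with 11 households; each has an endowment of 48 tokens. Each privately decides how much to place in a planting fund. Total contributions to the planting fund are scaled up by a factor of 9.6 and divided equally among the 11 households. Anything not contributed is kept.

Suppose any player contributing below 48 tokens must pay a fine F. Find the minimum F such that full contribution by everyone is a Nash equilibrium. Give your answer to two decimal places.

Given the others contribute fully, the best deviation is to contribute 0 (any partial contribution still incurs the fine and gives up units whose private return 0.8727 is below 1).
Deviating from 48 to 0 saves 48 tokens but forfeits the deviator's share of the drop in the planting fund: 9.6/11 × 48 = 41.89.
So the deviation gain is 48 − 41.89 = 6.11, and the fine must be at least 6.11 tokens to wipe it out.

6.11 tokens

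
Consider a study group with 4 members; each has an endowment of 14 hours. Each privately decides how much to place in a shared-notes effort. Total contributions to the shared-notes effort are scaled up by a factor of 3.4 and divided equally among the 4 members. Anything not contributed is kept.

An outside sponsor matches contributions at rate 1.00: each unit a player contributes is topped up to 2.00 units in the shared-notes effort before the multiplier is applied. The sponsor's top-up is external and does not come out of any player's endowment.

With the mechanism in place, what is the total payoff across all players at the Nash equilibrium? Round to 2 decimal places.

380.80 hours

Under the mechanism each unit contributed yields 3.4 × 2.00 / 4 = 1.7000 back to its contributor per unit of net cost, which exceeds 1, making full contribution the dominant choice for everyone.
So the Nash equilibrium is full contribution by all 4; the group earns 3.4 × 2.00 × 56 = 380.80.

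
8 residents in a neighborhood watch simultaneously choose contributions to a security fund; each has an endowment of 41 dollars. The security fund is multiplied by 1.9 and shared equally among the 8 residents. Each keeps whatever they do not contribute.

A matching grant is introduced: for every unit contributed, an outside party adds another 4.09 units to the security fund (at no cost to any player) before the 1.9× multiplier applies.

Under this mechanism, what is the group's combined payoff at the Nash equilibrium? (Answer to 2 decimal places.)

The effective private return per unit is now 1.9 × 5.09 / 8 = 1.2089 > 1, so every player's dominant strategy flips to full contribution.
So the Nash equilibrium is full contribution by all 8; the group earns 1.9 × 5.09 × 328 = 3172.09.

3172.09 dollars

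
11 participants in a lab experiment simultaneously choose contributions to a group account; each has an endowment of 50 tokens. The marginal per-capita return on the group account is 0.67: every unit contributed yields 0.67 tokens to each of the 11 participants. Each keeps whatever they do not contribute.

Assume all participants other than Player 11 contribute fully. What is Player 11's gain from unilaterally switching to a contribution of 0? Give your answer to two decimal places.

16.50 tokens

Switching from a contribution of 50 to 0 lets Player 11 keep an extra 50 tokens, but lowers the group account by 50, which costs Player 11 their own share of that drop: 0.67 × 50 = 33.50.
Net gain = 50 − 33.50 = 16.50. The private return per contributed unit (0.67) is below 1, so free-riding is indeed the best response regardless of what the others do.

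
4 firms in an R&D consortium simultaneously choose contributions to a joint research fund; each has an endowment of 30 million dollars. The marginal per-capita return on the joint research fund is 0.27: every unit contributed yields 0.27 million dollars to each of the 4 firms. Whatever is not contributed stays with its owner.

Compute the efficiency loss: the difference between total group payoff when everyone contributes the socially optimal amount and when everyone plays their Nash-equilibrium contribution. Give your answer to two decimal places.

The private return per contributed unit is 0.27 < 1, so contributing 0 is dominant for every player. At the Nash equilibrium everyone keeps their 30, and the group total is 4 × 30 = 120.
Each contributed unit returns 1.080 to the group as a whole (0.27 to each of 4 players), which exceeds 1, so the social optimum is full contribution: group total = 1.080 × 120 = 129.60.
Efficiency loss = 129.60 − 120 = 9.60.

9.60 million dollars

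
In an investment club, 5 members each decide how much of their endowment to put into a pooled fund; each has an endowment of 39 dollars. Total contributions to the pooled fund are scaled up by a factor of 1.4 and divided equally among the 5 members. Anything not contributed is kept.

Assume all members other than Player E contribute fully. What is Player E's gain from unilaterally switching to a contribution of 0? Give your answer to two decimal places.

28.08 dollars

Switching from a contribution of 39 to 0 lets Player E keep an extra 39 dollars, but lowers the pooled fund by 39, which costs Player E their own share of that drop: 1.4/5 × 39 = 10.92.
Net gain = 39 − 10.92 = 28.08. The private return per contributed unit (0.2800) is below 1, so free-riding is indeed the best response regardless of what the others do.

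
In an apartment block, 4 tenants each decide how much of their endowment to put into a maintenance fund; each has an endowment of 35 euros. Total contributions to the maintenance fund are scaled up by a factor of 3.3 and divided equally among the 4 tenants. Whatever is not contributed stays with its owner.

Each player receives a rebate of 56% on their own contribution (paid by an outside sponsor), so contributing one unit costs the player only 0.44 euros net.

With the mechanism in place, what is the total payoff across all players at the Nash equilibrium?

With the mechanism, a contributed unit returns (3.3/4) / 0.44 = 1.8750 per unit of net cost to the contributor — now above 1 — so contributing fully is weakly dominant for every player.
So the Nash equilibrium is full contribution by all 4; the group earns 4 × (35 × 0.56 + 3.3 × 35) = 540.40.

540.40 euros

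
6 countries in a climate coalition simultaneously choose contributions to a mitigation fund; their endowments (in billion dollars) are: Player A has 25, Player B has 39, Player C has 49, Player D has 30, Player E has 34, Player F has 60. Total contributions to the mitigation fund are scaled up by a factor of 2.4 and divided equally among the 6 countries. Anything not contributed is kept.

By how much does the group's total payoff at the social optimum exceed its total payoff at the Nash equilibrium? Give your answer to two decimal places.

331.80 billion dollars

The private return per contributed unit is 2.4/6 = 0.4000 < 1 for every player regardless of endowment, so the Nash equilibrium is zero contribution and the group total is Σ E_j = 25 + 39 + 49 + 30 + 34 + 60 = 237.
Each contributed unit returns 2.400 to the group, so the social optimum is full contribution by everyone: group total = 2.400 × 237 = 568.80.
Efficiency loss = (2.400 − 1) × 237 = 331.80.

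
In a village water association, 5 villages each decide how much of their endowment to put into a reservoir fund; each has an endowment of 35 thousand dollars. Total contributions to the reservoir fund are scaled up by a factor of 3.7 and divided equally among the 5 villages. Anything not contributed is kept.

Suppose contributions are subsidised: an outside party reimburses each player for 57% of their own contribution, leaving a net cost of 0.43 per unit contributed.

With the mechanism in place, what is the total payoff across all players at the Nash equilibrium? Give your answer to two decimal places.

747.25 thousand dollars

The effective private return per unit is now (3.7/5) / 0.43 = 1.7209 > 1, so every player's dominant strategy flips to full contribution.
At the Nash equilibrium everyone contributes 35. Group total payoff = 5 × (35 × 0.57 + 3.7 × 35) = 747.25.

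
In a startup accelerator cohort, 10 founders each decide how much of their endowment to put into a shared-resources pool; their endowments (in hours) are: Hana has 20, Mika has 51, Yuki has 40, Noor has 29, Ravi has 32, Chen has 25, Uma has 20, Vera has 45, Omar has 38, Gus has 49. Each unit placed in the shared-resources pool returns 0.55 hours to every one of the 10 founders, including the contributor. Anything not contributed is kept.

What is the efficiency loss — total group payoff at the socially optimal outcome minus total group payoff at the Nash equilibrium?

1570.50 hours

The private return per contributed unit is 0.55 < 1 for everyone, so the Nash equilibrium is zero contribution and the group total is Σ E_j = 20 + 51 + 40 + 29 + 32 + 25 + 20 + 45 + 38 + 49 = 349.
Each contributed unit returns 5.500 to the group, so the social optimum is full contribution by everyone: group total = 5.500 × 349 = 1919.50.
Efficiency loss = (5.500 − 1) × 349 = 1570.50.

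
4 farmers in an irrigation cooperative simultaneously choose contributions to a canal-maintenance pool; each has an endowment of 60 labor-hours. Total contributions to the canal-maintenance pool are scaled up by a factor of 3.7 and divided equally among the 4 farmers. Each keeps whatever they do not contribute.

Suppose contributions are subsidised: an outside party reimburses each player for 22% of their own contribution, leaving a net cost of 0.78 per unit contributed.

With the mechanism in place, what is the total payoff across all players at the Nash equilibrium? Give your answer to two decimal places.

Under the mechanism each unit contributed yields (3.7/4) / 0.78 = 1.1859 back to its contributor per unit of net cost, which exceeds 1, making full contribution the dominant choice for everyone.
At the Nash equilibrium everyone contributes 60. Group total payoff = 4 × (60 × 0.22 + 3.7 × 60) = 940.80.

940.80 labor-hours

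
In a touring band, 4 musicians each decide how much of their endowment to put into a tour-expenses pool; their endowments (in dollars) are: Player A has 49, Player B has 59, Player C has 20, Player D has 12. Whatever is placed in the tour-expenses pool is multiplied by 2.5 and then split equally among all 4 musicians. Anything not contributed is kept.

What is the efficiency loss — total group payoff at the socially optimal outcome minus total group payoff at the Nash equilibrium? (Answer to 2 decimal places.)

The private return per contributed unit is 2.5/4 = 0.6250 < 1 for every player regardless of endowment, so the Nash equilibrium is zero contribution and the group total is Σ E_j = 49 + 59 + 20 + 12 = 140.
Each contributed unit returns 2.500 to the group, so the social optimum is full contribution by everyone: group total = 2.500 × 140 = 350.00.
Efficiency loss = (2.500 − 1) × 140 = 210.00.

210.00 dollars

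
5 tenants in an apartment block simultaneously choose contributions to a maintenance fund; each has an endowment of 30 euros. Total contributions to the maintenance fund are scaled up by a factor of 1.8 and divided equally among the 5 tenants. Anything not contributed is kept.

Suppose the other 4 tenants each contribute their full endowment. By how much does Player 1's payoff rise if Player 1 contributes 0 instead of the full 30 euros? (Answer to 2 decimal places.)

19.20 euros

Switching from a contribution of 30 to 0 lets Player 1 keep an extra 30 euros, but lowers the maintenance fund by 30, which costs Player 1 their own share of that drop: 1.8/5 × 30 = 10.80.
Net gain = 30 − 10.80 = 19.20. The private return per contributed unit (0.3600) is below 1, so free-riding is indeed the best response regardless of what the others do.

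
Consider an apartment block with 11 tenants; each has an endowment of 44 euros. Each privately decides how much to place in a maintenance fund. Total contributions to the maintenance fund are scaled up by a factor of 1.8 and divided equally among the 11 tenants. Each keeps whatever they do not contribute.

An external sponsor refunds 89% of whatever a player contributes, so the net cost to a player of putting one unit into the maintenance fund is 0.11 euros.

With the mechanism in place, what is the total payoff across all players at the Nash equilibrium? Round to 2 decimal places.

Under the mechanism each unit contributed yields (1.8/11) / 0.11 = 1.4876 back to its contributor per unit of net cost, which exceeds 1, making full contribution the dominant choice for everyone.
So the Nash equilibrium is full contribution by all 11; the group earns 11 × (44 × 0.89 + 1.8 × 44) = 1301.96.

1301.96 euros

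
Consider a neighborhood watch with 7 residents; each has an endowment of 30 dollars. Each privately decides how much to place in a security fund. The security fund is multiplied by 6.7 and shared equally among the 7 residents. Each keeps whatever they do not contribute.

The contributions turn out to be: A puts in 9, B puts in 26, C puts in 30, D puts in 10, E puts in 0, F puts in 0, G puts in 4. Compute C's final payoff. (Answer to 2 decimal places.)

75.61 dollars

Total contributed: 9 + 26 + 30 + 10 + 0 + 0 + 4 = 79.
Each receives 6.7 × 79 / 7 = 75.61 from the security fund.
C keeps 30 − 30 = 0, so C's payoff is 0 + 75.61 = 75.61.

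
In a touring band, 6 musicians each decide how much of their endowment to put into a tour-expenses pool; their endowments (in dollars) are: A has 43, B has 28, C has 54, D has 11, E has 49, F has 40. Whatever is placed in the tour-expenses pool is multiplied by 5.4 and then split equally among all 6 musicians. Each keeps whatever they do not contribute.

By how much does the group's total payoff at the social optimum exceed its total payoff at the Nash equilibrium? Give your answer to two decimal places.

The private return per contributed unit is 5.4/6 = 0.9000 < 1 for every player regardless of endowment, so the Nash equilibrium is zero contribution and the group total is Σ E_j = 43 + 28 + 54 + 11 + 49 + 40 = 225.
Each contributed unit returns 5.400 to the group, so the social optimum is full contribution by everyone: group total = 5.400 × 225 = 1215.00.
Efficiency loss = (5.400 − 1) × 225 = 990.00.

990.00 dollars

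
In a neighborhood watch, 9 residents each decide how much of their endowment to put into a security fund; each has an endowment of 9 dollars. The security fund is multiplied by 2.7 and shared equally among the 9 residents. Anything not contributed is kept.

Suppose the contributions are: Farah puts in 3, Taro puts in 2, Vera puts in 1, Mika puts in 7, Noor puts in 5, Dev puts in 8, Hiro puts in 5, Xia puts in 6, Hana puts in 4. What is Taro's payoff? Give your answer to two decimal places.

Total contributed: 3 + 2 + 1 + 7 + 5 + 8 + 5 + 6 + 4 = 41.
Each receives 2.7 × 41 / 9 = 12.30 from the security fund.
Taro keeps 9 − 2 = 7, so Taro's payoff is 7 + 12.30 = 19.30.

19.30 dollars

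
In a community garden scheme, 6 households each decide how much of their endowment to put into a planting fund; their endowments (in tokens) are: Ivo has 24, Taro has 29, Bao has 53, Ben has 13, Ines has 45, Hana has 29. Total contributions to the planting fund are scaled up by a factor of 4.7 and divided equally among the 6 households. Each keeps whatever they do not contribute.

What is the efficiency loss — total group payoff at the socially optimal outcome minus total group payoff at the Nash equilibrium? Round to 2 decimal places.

The private return per contributed unit is 4.7/6 = 0.7833 < 1 for every player regardless of endowment, so the Nash equilibrium is zero contribution and the group total is Σ E_j = 24 + 29 + 53 + 13 + 45 + 29 = 193.
Each contributed unit returns 4.700 to the group, so the social optimum is full contribution by everyone: group total = 4.700 × 193 = 907.10.
Efficiency loss = (4.700 − 1) × 193 = 714.10.

714.10 tokens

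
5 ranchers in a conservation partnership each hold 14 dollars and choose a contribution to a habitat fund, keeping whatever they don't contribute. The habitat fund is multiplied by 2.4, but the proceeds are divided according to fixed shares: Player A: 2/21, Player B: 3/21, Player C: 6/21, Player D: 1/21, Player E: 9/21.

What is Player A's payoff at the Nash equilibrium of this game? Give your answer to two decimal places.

A player with share s gets back 2.4·s per unit contributed, so full contribution is dominant for anyone with s > 1/2.4 = 0.4167 and zero contribution is dominant for anyone below.
The only share above 0.4167 is Player E's 9/21, contributing 14; the remaining 4 contribute 0. Total contributed: 14.
Player A keeps 14 and receives 2.4 × 14 × 2/21 = 3.20 from the habitat fund, for a payoff of 17.20.

17.20 dollars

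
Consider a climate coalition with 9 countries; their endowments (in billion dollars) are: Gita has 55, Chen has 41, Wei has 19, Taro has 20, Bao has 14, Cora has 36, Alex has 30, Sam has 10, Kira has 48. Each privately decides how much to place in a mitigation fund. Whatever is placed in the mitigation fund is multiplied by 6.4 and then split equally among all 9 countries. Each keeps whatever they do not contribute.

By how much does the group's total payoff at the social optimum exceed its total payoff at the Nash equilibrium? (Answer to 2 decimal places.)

1474.20 billion dollars

The private return per contributed unit is 6.4/9 = 0.7111 < 1 for every player regardless of endowment, so the Nash equilibrium is zero contribution and the group total is Σ E_j = 55 + 41 + 19 + 20 + 14 + 36 + 30 + 10 + 48 = 273.
Each contributed unit returns 6.400 to the group, so the social optimum is full contribution by everyone: group total = 6.400 × 273 = 1747.20.
Efficiency loss = (6.400 − 1) × 273 = 1474.20.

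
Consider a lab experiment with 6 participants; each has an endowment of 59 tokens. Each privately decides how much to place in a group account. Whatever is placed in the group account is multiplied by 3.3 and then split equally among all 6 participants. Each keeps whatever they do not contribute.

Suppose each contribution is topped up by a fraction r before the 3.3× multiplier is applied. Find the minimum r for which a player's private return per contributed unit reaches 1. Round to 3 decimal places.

0.818

With matching at rate r, one contributed unit becomes (1 + r) in the group account and returns 3.3 × (1 + r) / 6 to the contributor.
Setting this equal to 1: 1 + r = 6/3.3 = 1.8182.
So the minimum matching rate is r = 1.8182 − 1 = 0.818.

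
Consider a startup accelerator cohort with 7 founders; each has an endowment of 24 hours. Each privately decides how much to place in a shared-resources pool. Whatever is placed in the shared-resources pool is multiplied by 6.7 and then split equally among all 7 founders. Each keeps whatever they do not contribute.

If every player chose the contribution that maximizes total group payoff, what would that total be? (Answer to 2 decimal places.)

Each contributed unit returns 6.700 to the group as a whole (0.9571 to each of 7 players), which exceeds 1, so the social optimum is full contribution: group total = 6.700 × 168 = 1125.60.

1125.60 hours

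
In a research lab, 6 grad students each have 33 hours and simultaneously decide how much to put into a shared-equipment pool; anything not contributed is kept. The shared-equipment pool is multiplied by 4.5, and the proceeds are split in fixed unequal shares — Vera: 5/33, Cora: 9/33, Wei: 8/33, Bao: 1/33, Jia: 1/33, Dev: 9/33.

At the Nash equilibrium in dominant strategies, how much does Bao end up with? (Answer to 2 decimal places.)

Player j's private return per contributed unit is 4.5 × (j's share). Contributing is weakly dominant for j when that share is at least 1/4.5 = 0.2222, and contributing 0 is dominant otherwise.
The shares above 0.2222 belong to Cora, Wei and Dev, contributing 33 each; the remaining 3 contribute 0. Total contributed: 99.
Bao keeps 33 and receives 4.5 × 99 × 1/33 = 13.50 from the shared-equipment pool, for a payoff of 46.50.

46.50 hours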